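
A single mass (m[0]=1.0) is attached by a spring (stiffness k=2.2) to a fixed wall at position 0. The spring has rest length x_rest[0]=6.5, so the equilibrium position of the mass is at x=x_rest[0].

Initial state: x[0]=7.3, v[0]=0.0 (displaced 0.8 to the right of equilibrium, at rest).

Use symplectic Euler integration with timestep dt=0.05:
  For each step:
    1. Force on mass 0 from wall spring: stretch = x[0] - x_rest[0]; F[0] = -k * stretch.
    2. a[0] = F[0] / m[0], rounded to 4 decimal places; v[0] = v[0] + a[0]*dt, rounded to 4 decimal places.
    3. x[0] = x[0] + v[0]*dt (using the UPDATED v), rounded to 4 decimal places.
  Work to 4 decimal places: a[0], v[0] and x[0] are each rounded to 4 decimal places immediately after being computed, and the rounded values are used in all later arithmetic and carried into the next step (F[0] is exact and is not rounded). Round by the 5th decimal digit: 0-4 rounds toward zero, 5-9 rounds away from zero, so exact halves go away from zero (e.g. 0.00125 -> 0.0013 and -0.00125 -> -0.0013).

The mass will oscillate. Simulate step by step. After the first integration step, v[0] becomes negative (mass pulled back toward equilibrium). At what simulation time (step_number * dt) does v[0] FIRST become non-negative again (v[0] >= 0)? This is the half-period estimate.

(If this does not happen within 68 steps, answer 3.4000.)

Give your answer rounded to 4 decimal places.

Step 0: x=[7.3000] v=[0.0000]
Step 1: x=[7.2956] v=[-0.0880]
Step 2: x=[7.2868] v=[-0.1755]
Step 3: x=[7.2737] v=[-0.2621]
Step 4: x=[7.2563] v=[-0.3472]
Step 5: x=[7.2348] v=[-0.4304]
Step 6: x=[7.2092] v=[-0.5112]
Step 7: x=[7.1797] v=[-0.5892]
Step 8: x=[7.1465] v=[-0.6640]
Step 9: x=[7.1097] v=[-0.7351]
Step 10: x=[7.0696] v=[-0.8022]
Step 11: x=[7.0264] v=[-0.8649]
Step 12: x=[6.9803] v=[-0.9228]
Step 13: x=[6.9315] v=[-0.9756]
Step 14: x=[6.8803] v=[-1.0231]
Step 15: x=[6.8271] v=[-1.0649]
Step 16: x=[6.7721] v=[-1.1009]
Step 17: x=[6.7156] v=[-1.1308]
Step 18: x=[6.6579] v=[-1.1545]
Step 19: x=[6.5993] v=[-1.1719]
Step 20: x=[6.5402] v=[-1.1828]
Step 21: x=[6.4808] v=[-1.1872]
Step 22: x=[6.4215] v=[-1.1851]
Step 23: x=[6.3627] v=[-1.1765]
Step 24: x=[6.3046] v=[-1.1614]
Step 25: x=[6.2476] v=[-1.1399]
Step 26: x=[6.1920] v=[-1.1121]
Step 27: x=[6.1381] v=[-1.0782]
Step 28: x=[6.0862] v=[-1.0384]
Step 29: x=[6.0366] v=[-0.9929]
Step 30: x=[5.9895] v=[-0.9419]
Step 31: x=[5.9452] v=[-0.8857]
Step 32: x=[5.9040] v=[-0.8247]
Step 33: x=[5.8660] v=[-0.7591]
Step 34: x=[5.8315] v=[-0.6894]
Step 35: x=[5.8007] v=[-0.6159]
Step 36: x=[5.7738] v=[-0.5390]
Step 37: x=[5.7508] v=[-0.4591]
Step 38: x=[5.7320] v=[-0.3767]
Step 39: x=[5.7174] v=[-0.2922]
Step 40: x=[5.7071] v=[-0.2061]
Step 41: x=[5.7012] v=[-0.1189]
Step 42: x=[5.6997] v=[-0.0310]
Step 43: x=[5.7026] v=[0.0570]
First v>=0 after going negative at step 43, time=2.1500

Answer: 2.1500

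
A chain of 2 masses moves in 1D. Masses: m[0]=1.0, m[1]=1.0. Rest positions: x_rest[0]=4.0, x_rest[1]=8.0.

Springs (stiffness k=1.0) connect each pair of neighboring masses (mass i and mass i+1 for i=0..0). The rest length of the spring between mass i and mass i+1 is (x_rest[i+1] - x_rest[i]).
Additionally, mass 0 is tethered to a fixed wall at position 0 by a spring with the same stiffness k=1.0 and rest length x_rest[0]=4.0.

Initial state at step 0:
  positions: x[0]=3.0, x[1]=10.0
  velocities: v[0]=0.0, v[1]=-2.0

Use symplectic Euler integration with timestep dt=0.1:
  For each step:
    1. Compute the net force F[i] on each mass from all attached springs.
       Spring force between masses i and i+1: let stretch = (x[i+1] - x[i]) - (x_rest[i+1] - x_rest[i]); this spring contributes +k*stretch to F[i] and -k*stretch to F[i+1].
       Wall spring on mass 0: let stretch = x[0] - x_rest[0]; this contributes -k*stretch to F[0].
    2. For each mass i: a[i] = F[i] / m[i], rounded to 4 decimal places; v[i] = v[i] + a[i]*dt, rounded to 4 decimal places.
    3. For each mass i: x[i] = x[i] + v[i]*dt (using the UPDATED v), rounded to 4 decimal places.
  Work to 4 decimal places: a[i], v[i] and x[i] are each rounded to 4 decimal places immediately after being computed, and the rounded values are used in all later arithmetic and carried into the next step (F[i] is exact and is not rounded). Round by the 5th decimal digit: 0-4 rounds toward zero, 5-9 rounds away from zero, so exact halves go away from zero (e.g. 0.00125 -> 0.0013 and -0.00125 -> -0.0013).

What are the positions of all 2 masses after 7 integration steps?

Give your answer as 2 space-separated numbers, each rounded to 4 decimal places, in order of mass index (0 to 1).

Step 0: x=[3.0000 10.0000] v=[0.0000 -2.0000]
Step 1: x=[3.0400 9.7700] v=[0.4000 -2.3000]
Step 2: x=[3.1169 9.5127] v=[0.7690 -2.5730]
Step 3: x=[3.2266 9.2314] v=[1.0969 -2.8126]
Step 4: x=[3.3641 8.9301] v=[1.3747 -3.0131]
Step 5: x=[3.5236 8.6131] v=[1.5949 -3.1697]
Step 6: x=[3.6988 8.2852] v=[1.7515 -3.2787]
Step 7: x=[3.8828 7.9515] v=[1.8403 -3.3373]

Answer: 3.8828 7.9515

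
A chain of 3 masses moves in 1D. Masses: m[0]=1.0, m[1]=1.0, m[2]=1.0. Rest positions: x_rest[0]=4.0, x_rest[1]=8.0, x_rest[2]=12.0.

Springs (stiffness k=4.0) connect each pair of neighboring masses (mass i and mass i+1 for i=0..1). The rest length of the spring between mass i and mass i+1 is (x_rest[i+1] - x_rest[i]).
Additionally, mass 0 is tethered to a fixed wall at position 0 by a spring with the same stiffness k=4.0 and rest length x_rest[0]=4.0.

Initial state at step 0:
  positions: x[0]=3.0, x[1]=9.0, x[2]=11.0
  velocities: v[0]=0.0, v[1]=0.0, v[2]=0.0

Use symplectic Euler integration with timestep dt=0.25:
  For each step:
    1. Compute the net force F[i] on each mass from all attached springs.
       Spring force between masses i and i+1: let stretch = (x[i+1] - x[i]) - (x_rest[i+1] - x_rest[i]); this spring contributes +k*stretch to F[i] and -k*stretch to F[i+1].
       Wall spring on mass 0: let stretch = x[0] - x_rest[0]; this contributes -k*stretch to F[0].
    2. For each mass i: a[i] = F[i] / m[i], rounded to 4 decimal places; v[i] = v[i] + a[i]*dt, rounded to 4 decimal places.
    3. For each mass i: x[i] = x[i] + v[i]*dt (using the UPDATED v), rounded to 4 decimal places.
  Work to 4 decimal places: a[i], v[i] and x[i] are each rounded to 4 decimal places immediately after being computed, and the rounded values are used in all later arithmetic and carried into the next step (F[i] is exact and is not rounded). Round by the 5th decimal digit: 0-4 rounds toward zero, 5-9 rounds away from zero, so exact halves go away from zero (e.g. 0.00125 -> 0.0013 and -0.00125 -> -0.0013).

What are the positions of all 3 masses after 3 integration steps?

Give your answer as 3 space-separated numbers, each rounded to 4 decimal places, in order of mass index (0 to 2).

Answer: 4.8906 6.4063 12.4219

Derivation:
Step 0: x=[3.0000 9.0000 11.0000] v=[0.0000 0.0000 0.0000]
Step 1: x=[3.7500 8.0000 11.5000] v=[3.0000 -4.0000 2.0000]
Step 2: x=[4.6250 6.8125 12.1250] v=[3.5000 -4.7500 2.5000]
Step 3: x=[4.8906 6.4063 12.4219] v=[1.0625 -1.6250 1.1875]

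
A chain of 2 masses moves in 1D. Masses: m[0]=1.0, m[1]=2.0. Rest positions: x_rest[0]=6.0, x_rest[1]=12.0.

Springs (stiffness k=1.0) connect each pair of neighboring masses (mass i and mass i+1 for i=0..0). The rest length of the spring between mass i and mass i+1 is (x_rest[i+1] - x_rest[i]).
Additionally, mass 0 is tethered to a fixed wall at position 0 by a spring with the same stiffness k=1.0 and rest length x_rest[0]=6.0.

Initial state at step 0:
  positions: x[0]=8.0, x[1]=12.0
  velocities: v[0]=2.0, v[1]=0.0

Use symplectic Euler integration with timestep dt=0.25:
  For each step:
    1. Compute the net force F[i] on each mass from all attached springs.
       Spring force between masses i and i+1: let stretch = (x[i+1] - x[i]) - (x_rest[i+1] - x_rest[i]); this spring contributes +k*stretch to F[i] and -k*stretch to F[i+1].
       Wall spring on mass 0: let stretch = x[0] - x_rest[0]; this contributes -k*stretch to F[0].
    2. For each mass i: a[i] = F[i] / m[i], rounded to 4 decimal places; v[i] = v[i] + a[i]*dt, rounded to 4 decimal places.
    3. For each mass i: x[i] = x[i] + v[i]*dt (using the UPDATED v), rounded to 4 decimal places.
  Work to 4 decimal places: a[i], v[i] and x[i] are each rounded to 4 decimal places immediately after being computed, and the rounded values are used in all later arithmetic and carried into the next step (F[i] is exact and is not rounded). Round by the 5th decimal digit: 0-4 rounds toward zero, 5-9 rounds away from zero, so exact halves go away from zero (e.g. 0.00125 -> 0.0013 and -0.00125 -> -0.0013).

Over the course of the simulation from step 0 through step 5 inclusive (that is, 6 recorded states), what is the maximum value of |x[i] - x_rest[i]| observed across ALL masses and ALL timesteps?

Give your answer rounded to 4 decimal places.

Answer: 2.2500

Derivation:
Step 0: x=[8.0000 12.0000] v=[2.0000 0.0000]
Step 1: x=[8.2500 12.0625] v=[1.0000 0.2500]
Step 2: x=[8.2227 12.1934] v=[-0.1094 0.5235]
Step 3: x=[7.9296 12.3877] v=[-1.1724 0.7772]
Step 4: x=[7.4195 12.6302] v=[-2.0403 0.9700]
Step 5: x=[6.7714 12.8974] v=[-2.5925 1.0687]
Max displacement = 2.2500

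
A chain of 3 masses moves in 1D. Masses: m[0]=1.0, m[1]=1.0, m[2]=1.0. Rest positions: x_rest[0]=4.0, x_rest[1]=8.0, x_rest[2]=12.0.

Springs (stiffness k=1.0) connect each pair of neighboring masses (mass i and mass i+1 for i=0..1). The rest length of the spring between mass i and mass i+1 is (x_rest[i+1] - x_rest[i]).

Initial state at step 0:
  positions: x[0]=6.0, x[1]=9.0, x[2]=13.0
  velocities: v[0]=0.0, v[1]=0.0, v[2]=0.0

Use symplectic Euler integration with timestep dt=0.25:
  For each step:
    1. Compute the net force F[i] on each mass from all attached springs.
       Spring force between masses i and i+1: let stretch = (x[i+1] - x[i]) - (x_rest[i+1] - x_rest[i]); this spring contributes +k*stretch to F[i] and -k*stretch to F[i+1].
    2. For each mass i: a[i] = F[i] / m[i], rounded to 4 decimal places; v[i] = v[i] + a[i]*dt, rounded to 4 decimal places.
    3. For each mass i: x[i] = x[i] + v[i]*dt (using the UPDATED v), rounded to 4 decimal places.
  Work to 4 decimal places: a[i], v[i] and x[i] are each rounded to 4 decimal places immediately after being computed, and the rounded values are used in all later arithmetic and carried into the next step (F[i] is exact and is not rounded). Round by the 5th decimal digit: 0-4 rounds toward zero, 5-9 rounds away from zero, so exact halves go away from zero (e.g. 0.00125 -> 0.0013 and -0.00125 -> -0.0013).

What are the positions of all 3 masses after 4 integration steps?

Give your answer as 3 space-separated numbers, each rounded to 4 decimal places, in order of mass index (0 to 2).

Answer: 5.4838 9.4642 13.0520

Derivation:
Step 0: x=[6.0000 9.0000 13.0000] v=[0.0000 0.0000 0.0000]
Step 1: x=[5.9375 9.0625 13.0000] v=[-0.2500 0.2500 0.0000]
Step 2: x=[5.8203 9.1758 13.0039] v=[-0.4688 0.4531 0.0156]
Step 3: x=[5.6628 9.3186 13.0186] v=[-0.6299 0.5713 0.0586]
Step 4: x=[5.4838 9.4642 13.0520] v=[-0.7160 0.5824 0.1336]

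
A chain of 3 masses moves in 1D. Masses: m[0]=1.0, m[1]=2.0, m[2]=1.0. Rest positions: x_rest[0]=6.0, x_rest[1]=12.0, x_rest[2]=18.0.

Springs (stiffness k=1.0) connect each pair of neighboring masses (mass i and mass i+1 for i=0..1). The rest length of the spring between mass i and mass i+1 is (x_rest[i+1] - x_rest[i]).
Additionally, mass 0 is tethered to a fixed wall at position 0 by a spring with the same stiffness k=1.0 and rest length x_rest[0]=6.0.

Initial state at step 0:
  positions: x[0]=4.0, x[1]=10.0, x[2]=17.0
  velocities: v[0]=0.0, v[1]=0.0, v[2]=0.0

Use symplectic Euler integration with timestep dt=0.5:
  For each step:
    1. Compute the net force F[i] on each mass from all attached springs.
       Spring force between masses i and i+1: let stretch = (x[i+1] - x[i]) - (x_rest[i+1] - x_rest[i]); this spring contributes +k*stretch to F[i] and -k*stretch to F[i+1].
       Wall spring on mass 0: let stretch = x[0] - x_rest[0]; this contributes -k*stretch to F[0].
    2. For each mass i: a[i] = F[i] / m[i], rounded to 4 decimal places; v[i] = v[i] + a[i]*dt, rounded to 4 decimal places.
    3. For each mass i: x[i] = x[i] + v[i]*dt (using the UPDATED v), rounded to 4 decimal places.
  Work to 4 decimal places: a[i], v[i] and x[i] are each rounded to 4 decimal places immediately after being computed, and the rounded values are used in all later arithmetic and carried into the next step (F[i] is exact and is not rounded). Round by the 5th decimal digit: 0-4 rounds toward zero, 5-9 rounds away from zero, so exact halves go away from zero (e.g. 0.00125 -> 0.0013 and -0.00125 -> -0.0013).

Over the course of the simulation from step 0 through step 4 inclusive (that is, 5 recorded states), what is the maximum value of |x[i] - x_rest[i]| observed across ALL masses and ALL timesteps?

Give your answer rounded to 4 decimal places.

Answer: 2.2558

Derivation:
Step 0: x=[4.0000 10.0000 17.0000] v=[0.0000 0.0000 0.0000]
Step 1: x=[4.5000 10.1250 16.7500] v=[1.0000 0.2500 -0.5000]
Step 2: x=[5.2813 10.3750 16.3438] v=[1.5625 0.5000 -0.8125]
Step 3: x=[6.0157 10.7344 15.9454] v=[1.4687 0.7188 -0.7969]
Step 4: x=[6.4258 11.1554 15.7442] v=[0.8202 0.8419 -0.4024]
Max displacement = 2.2558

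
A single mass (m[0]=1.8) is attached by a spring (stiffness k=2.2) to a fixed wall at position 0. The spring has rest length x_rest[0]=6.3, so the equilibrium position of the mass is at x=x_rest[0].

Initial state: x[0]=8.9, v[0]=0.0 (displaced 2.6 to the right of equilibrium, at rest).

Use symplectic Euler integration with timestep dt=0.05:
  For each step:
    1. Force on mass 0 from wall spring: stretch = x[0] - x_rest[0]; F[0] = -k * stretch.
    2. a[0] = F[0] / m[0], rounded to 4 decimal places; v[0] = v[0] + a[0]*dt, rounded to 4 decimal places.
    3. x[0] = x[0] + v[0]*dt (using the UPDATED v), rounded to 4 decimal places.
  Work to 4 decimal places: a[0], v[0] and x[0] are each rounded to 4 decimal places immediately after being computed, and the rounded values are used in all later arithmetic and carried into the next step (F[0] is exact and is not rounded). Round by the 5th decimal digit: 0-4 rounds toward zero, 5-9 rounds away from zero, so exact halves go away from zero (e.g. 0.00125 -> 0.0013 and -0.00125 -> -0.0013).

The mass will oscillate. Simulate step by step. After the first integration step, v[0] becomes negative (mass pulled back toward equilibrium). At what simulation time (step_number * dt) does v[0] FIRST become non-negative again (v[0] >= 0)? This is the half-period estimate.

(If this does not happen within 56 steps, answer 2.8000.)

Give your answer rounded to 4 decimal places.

Answer: 2.8000

Derivation:
Step 0: x=[8.9000] v=[0.0000]
Step 1: x=[8.8921] v=[-0.1589]
Step 2: x=[8.8762] v=[-0.3173]
Step 3: x=[8.8525] v=[-0.4747]
Step 4: x=[8.8210] v=[-0.6307]
Step 5: x=[8.7818] v=[-0.7848]
Step 6: x=[8.7350] v=[-0.9365]
Step 7: x=[8.6807] v=[-1.0853]
Step 8: x=[8.6192] v=[-1.2308]
Step 9: x=[8.5506] v=[-1.3725]
Step 10: x=[8.4751] v=[-1.5100]
Step 11: x=[8.3930] v=[-1.6429]
Step 12: x=[8.3045] v=[-1.7708]
Step 13: x=[8.2098] v=[-1.8933]
Step 14: x=[8.1093] v=[-2.0100]
Step 15: x=[8.0033] v=[-2.1206]
Step 16: x=[7.8921] v=[-2.2247]
Step 17: x=[7.7760] v=[-2.3220]
Step 18: x=[7.6554] v=[-2.4122]
Step 19: x=[7.5307] v=[-2.4950]
Step 20: x=[7.4022] v=[-2.5702]
Step 21: x=[7.2703] v=[-2.6376]
Step 22: x=[7.1355] v=[-2.6969]
Step 23: x=[6.9981] v=[-2.7480]
Step 24: x=[6.8586] v=[-2.7907]
Step 25: x=[6.7174] v=[-2.8248]
Step 26: x=[6.5749] v=[-2.8503]
Step 27: x=[6.4315] v=[-2.8671]
Step 28: x=[6.2877] v=[-2.8751]
Step 29: x=[6.1440] v=[-2.8744]
Step 30: x=[6.0008] v=[-2.8649]
Step 31: x=[5.8585] v=[-2.8466]
Step 32: x=[5.7175] v=[-2.8196]
Step 33: x=[5.5783] v=[-2.7840]
Step 34: x=[5.4413] v=[-2.7399]
Step 35: x=[5.3069] v=[-2.6874]
Step 36: x=[5.1756] v=[-2.6267]
Step 37: x=[5.0477] v=[-2.5580]
Step 38: x=[4.9236] v=[-2.4815]
Step 39: x=[4.8037] v=[-2.3974]
Step 40: x=[4.6884] v=[-2.3060]
Step 41: x=[4.5780] v=[-2.2075]
Step 42: x=[4.4729] v=[-2.1023]
Step 43: x=[4.3734] v=[-1.9906]
Step 44: x=[4.2798] v=[-1.8729]
Step 45: x=[4.1923] v=[-1.7494]
Step 46: x=[4.1113] v=[-1.6206]
Step 47: x=[4.0370] v=[-1.4868]
Step 48: x=[3.9696] v=[-1.3485]
Step 49: x=[3.9093] v=[-1.2061]
Step 50: x=[3.8563] v=[-1.0600]
Step 51: x=[3.8108] v=[-0.9107]
Step 52: x=[3.7729] v=[-0.7586]
Step 53: x=[3.7427] v=[-0.6042]
Step 54: x=[3.7203] v=[-0.4479]
Step 55: x=[3.7058] v=[-0.2903]
Step 56: x=[3.6992] v=[-0.1318]
v[0] did not become non-negative within 56 steps; using fallback time=2.8000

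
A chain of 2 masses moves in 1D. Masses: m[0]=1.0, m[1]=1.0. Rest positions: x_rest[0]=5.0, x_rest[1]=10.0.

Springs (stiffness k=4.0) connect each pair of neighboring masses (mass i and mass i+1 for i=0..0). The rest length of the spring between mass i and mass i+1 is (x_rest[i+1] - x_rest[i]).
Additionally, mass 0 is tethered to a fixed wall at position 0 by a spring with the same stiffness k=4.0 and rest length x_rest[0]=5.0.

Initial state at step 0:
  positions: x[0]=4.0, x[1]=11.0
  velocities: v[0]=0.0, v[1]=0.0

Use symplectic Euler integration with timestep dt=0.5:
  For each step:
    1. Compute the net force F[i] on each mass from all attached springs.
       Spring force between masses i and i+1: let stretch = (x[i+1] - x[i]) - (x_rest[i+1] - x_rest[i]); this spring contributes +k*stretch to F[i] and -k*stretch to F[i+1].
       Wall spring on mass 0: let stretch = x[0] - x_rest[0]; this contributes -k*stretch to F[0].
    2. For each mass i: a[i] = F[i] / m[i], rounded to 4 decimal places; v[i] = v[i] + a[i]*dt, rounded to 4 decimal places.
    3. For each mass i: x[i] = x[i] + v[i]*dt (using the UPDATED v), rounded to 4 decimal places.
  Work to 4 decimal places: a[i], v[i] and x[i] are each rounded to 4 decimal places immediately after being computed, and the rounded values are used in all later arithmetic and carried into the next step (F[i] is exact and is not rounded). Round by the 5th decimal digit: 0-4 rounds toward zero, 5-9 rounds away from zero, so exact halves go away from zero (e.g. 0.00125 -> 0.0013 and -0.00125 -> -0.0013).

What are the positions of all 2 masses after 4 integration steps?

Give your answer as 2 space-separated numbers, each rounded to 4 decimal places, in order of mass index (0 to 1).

Answer: 6.0000 9.0000

Derivation:
Step 0: x=[4.0000 11.0000] v=[0.0000 0.0000]
Step 1: x=[7.0000 9.0000] v=[6.0000 -4.0000]
Step 2: x=[5.0000 10.0000] v=[-4.0000 2.0000]
Step 3: x=[3.0000 11.0000] v=[-4.0000 2.0000]
Step 4: x=[6.0000 9.0000] v=[6.0000 -4.0000]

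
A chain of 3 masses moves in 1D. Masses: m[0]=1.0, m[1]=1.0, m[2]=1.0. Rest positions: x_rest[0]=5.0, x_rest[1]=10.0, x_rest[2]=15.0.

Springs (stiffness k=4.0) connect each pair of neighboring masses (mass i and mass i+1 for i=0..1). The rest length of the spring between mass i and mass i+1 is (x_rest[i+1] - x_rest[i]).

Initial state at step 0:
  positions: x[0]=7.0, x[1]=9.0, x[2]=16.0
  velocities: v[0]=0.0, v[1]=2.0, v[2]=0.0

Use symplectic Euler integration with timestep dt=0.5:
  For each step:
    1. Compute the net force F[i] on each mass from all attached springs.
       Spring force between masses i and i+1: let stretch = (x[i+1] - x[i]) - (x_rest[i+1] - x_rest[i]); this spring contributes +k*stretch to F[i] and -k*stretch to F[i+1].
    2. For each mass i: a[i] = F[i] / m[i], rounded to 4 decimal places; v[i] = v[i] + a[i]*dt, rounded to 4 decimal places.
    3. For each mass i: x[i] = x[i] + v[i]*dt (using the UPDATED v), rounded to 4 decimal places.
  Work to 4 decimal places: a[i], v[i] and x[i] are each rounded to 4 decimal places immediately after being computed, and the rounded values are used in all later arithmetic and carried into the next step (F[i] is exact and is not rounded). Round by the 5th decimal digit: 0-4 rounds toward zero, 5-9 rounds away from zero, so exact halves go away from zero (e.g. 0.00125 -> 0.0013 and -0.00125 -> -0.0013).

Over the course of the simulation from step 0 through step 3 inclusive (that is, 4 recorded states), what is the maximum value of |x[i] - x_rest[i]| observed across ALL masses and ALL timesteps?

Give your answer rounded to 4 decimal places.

Answer: 5.0000

Derivation:
Step 0: x=[7.0000 9.0000 16.0000] v=[0.0000 2.0000 0.0000]
Step 1: x=[4.0000 15.0000 14.0000] v=[-6.0000 12.0000 -4.0000]
Step 2: x=[7.0000 9.0000 18.0000] v=[6.0000 -12.0000 8.0000]
Step 3: x=[7.0000 10.0000 18.0000] v=[0.0000 2.0000 0.0000]
Max displacement = 5.0000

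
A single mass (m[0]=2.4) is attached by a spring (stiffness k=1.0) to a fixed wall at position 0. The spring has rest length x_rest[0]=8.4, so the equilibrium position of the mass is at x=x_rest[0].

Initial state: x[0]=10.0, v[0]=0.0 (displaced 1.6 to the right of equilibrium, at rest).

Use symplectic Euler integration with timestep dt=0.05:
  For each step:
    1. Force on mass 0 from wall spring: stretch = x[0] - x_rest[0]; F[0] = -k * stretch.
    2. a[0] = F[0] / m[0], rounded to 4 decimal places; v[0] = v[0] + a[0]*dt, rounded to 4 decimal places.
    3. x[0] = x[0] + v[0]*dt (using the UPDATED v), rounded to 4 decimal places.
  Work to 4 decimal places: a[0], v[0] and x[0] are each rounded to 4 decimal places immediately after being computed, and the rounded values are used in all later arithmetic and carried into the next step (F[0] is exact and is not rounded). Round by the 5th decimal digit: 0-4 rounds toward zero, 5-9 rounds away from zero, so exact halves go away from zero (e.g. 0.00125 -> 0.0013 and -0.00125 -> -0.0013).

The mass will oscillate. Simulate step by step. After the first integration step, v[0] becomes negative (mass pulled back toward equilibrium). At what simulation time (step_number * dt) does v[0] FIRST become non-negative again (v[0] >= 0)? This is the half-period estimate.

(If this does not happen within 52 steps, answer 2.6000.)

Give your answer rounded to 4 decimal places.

Answer: 2.6000

Derivation:
Step 0: x=[10.0000] v=[0.0000]
Step 1: x=[9.9983] v=[-0.0333]
Step 2: x=[9.9950] v=[-0.0666]
Step 3: x=[9.9900] v=[-0.0998]
Step 4: x=[9.9834] v=[-0.1329]
Step 5: x=[9.9751] v=[-0.1659]
Step 6: x=[9.9652] v=[-0.1987]
Step 7: x=[9.9536] v=[-0.2313]
Step 8: x=[9.9404] v=[-0.2637]
Step 9: x=[9.9256] v=[-0.2958]
Step 10: x=[9.9092] v=[-0.3276]
Step 11: x=[9.8913] v=[-0.3590]
Step 12: x=[9.8718] v=[-0.3901]
Step 13: x=[9.8508] v=[-0.4208]
Step 14: x=[9.8283] v=[-0.4510]
Step 15: x=[9.8043] v=[-0.4808]
Step 16: x=[9.7788] v=[-0.5101]
Step 17: x=[9.7519] v=[-0.5388]
Step 18: x=[9.7236] v=[-0.5670]
Step 19: x=[9.6939] v=[-0.5946]
Step 20: x=[9.6628] v=[-0.6216]
Step 21: x=[9.6304] v=[-0.6479]
Step 22: x=[9.5967] v=[-0.6735]
Step 23: x=[9.5618] v=[-0.6984]
Step 24: x=[9.5257] v=[-0.7226]
Step 25: x=[9.4884] v=[-0.7461]
Step 26: x=[9.4500] v=[-0.7688]
Step 27: x=[9.4105] v=[-0.7907]
Step 28: x=[9.3699] v=[-0.8118]
Step 29: x=[9.3283] v=[-0.8320]
Step 30: x=[9.2857] v=[-0.8513]
Step 31: x=[9.2422] v=[-0.8698]
Step 32: x=[9.1978] v=[-0.8873]
Step 33: x=[9.1526] v=[-0.9039]
Step 34: x=[9.1066] v=[-0.9196]
Step 35: x=[9.0599] v=[-0.9343]
Step 36: x=[9.0125] v=[-0.9481]
Step 37: x=[8.9645] v=[-0.9609]
Step 38: x=[8.9159] v=[-0.9727]
Step 39: x=[8.8667] v=[-0.9835]
Step 40: x=[8.8170] v=[-0.9932]
Step 41: x=[8.7669] v=[-1.0019]
Step 42: x=[8.7164] v=[-1.0095]
Step 43: x=[8.6656] v=[-1.0161]
Step 44: x=[8.6145] v=[-1.0216]
Step 45: x=[8.5632] v=[-1.0261]
Step 46: x=[8.5117] v=[-1.0295]
Step 47: x=[8.4601] v=[-1.0318]
Step 48: x=[8.4084] v=[-1.0331]
Step 49: x=[8.3567] v=[-1.0333]
Step 50: x=[8.3051] v=[-1.0324]
Step 51: x=[8.2536] v=[-1.0304]
Step 52: x=[8.2022] v=[-1.0274]
v[0] did not become non-negative within 52 steps; using fallback time=2.6000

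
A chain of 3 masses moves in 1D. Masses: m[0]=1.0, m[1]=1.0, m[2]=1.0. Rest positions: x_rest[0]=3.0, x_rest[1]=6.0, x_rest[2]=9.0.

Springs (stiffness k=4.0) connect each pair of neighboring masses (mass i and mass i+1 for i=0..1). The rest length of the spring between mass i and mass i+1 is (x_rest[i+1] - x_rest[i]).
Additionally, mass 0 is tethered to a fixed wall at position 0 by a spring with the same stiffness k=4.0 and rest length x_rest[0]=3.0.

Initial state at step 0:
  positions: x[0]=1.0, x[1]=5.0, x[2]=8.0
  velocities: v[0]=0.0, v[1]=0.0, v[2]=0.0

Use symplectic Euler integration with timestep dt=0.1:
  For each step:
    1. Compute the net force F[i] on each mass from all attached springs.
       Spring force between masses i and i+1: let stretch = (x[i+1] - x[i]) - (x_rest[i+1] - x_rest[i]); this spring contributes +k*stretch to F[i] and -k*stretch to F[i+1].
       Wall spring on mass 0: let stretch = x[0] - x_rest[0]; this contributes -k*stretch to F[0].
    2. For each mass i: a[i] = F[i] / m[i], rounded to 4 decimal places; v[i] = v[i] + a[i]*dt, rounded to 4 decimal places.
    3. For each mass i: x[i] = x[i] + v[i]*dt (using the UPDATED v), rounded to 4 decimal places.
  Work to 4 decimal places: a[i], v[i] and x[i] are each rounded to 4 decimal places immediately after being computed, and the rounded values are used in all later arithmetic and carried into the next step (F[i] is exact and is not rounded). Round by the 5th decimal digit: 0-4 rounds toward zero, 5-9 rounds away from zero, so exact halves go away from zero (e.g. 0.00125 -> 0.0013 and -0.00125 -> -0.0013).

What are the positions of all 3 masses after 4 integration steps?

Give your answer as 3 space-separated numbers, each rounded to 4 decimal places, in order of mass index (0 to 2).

Answer: 2.0404 4.7121 7.9786

Derivation:
Step 0: x=[1.0000 5.0000 8.0000] v=[0.0000 0.0000 0.0000]
Step 1: x=[1.1200 4.9600 8.0000] v=[1.2000 -0.4000 0.0000]
Step 2: x=[1.3488 4.8880 7.9984] v=[2.2880 -0.7200 -0.0160]
Step 3: x=[1.6652 4.7989 7.9924] v=[3.1642 -0.8915 -0.0602]
Step 4: x=[2.0404 4.7121 7.9786] v=[3.7516 -0.8676 -0.1376]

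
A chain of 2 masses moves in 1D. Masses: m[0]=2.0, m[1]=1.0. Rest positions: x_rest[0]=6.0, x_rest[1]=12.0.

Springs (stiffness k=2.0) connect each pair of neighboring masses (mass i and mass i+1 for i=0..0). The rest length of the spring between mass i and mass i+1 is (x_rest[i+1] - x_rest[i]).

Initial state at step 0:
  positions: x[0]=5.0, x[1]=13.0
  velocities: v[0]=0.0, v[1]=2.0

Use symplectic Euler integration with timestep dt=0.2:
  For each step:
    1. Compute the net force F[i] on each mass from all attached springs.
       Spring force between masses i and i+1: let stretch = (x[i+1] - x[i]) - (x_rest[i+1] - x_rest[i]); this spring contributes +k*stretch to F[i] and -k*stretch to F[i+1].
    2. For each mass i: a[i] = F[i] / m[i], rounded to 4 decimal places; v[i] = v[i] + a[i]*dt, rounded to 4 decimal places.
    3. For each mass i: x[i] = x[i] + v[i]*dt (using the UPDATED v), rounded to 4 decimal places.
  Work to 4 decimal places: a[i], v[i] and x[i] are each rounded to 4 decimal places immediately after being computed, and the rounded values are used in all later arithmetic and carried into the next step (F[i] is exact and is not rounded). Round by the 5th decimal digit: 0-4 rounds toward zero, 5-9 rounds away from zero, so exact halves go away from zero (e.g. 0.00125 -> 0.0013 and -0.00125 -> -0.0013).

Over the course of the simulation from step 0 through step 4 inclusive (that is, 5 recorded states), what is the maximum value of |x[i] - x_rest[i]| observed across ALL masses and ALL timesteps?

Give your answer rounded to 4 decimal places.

Step 0: x=[5.0000 13.0000] v=[0.0000 2.0000]
Step 1: x=[5.0800 13.2400] v=[0.4000 1.2000]
Step 2: x=[5.2464 13.3072] v=[0.8320 0.3360]
Step 3: x=[5.4952 13.2095] v=[1.2442 -0.4883]
Step 4: x=[5.8126 12.9747] v=[1.5871 -1.1740]
Max displacement = 1.3072

Answer: 1.3072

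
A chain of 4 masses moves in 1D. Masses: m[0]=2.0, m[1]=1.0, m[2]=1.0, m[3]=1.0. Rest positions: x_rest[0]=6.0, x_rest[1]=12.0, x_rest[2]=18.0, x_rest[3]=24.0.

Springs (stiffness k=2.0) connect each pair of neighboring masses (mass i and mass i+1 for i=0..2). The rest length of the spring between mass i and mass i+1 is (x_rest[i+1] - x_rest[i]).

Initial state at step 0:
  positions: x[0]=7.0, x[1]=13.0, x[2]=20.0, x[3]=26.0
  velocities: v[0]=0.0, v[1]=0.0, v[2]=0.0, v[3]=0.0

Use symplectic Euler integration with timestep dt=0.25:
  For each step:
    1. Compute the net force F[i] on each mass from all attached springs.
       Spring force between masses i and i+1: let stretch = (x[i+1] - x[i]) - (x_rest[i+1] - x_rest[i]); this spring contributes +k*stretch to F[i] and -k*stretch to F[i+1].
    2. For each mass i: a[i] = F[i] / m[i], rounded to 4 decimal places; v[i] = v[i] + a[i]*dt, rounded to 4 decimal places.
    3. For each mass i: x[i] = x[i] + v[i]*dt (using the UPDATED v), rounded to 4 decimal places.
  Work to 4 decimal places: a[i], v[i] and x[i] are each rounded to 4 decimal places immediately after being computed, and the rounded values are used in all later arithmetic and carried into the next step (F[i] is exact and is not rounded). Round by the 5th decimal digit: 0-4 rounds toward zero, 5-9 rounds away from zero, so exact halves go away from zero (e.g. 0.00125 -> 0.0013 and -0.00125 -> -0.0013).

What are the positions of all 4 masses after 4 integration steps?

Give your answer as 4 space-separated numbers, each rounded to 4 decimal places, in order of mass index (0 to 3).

Answer: 7.0947 13.6693 19.3246 25.8169

Derivation:
Step 0: x=[7.0000 13.0000 20.0000 26.0000] v=[0.0000 0.0000 0.0000 0.0000]
Step 1: x=[7.0000 13.1250 19.8750 26.0000] v=[0.0000 0.5000 -0.5000 0.0000]
Step 2: x=[7.0078 13.3281 19.6719 25.9844] v=[0.0313 0.8125 -0.8125 -0.0625]
Step 3: x=[7.0357 13.5342 19.4649 25.9297] v=[0.1114 0.8243 -0.8282 -0.2188]
Step 4: x=[7.0947 13.6693 19.3246 25.8169] v=[0.2360 0.5404 -0.5612 -0.4512]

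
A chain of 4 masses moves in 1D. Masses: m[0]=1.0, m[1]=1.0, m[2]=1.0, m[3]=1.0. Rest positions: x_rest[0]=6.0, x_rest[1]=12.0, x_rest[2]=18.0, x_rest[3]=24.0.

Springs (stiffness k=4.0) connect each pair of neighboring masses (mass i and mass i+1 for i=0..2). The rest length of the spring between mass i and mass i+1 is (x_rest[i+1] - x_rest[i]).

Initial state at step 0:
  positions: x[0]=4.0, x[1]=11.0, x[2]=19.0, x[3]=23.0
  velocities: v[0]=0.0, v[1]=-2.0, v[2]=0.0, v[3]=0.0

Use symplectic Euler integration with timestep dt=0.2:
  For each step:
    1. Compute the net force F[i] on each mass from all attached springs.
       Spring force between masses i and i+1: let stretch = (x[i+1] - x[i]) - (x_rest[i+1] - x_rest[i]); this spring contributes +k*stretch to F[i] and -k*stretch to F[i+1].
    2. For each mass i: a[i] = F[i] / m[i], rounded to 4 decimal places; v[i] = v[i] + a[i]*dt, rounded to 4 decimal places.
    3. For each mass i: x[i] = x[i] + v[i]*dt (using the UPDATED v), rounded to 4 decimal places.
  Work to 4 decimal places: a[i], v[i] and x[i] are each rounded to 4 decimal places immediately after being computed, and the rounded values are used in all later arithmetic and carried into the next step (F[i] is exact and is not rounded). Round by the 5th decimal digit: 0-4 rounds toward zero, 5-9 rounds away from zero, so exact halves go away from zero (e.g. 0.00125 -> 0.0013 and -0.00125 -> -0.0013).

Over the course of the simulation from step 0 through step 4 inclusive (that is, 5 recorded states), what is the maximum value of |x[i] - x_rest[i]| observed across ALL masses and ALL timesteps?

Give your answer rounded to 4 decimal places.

Step 0: x=[4.0000 11.0000 19.0000 23.0000] v=[0.0000 -2.0000 0.0000 0.0000]
Step 1: x=[4.1600 10.7600 18.3600 23.3200] v=[0.8000 -1.2000 -3.2000 1.6000]
Step 2: x=[4.4160 10.6800 17.2976 23.8064] v=[1.2800 -0.4000 -5.3120 2.4320]
Step 3: x=[4.7142 10.6566 16.2178 24.2114] v=[1.4912 -0.1171 -5.3990 2.0250]
Step 4: x=[5.0032 10.5722 15.5272 24.2974] v=[1.4451 -0.4221 -3.4531 0.4301]
Max displacement = 2.4728

Answer: 2.4728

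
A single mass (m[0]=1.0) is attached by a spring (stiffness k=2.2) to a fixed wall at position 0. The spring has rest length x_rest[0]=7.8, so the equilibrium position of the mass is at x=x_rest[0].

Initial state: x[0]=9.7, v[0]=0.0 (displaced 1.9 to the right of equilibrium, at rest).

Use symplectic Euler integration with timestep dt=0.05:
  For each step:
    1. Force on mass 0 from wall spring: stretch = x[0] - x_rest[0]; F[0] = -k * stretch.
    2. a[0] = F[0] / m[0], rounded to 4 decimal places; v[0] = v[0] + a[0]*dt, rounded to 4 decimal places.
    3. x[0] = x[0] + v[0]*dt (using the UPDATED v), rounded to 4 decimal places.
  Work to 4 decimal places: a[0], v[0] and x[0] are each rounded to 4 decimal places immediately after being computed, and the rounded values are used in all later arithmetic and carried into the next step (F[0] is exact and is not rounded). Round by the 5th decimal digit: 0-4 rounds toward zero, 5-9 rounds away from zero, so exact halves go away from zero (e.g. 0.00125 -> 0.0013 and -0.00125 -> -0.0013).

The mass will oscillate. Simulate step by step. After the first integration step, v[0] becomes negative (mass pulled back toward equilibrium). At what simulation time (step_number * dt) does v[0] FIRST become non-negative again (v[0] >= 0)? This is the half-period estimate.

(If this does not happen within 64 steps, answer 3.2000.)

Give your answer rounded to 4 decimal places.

Answer: 2.1500

Derivation:
Step 0: x=[9.7000] v=[0.0000]
Step 1: x=[9.6896] v=[-0.2090]
Step 2: x=[9.6688] v=[-0.4169]
Step 3: x=[9.6377] v=[-0.6225]
Step 4: x=[9.5965] v=[-0.8246]
Step 5: x=[9.5454] v=[-1.0222]
Step 6: x=[9.4847] v=[-1.2142]
Step 7: x=[9.4147] v=[-1.3995]
Step 8: x=[9.3358] v=[-1.5771]
Step 9: x=[9.2485] v=[-1.7460]
Step 10: x=[9.1532] v=[-1.9053]
Step 11: x=[9.0505] v=[-2.0542]
Step 12: x=[8.9409] v=[-2.1918]
Step 13: x=[8.8250] v=[-2.3173]
Step 14: x=[8.7035] v=[-2.4301]
Step 15: x=[8.5770] v=[-2.5295]
Step 16: x=[8.4463] v=[-2.6150]
Step 17: x=[8.3120] v=[-2.6861]
Step 18: x=[8.1749] v=[-2.7424]
Step 19: x=[8.0357] v=[-2.7836]
Step 20: x=[7.8952] v=[-2.8095]
Step 21: x=[7.7542] v=[-2.8200]
Step 22: x=[7.6135] v=[-2.8150]
Step 23: x=[7.4738] v=[-2.7945]
Step 24: x=[7.3359] v=[-2.7586]
Step 25: x=[7.2005] v=[-2.7076]
Step 26: x=[7.0684] v=[-2.6417]
Step 27: x=[6.9403] v=[-2.5612]
Step 28: x=[6.8170] v=[-2.4666]
Step 29: x=[6.6991] v=[-2.3585]
Step 30: x=[6.5872] v=[-2.2374]
Step 31: x=[6.4820] v=[-2.1040]
Step 32: x=[6.3841] v=[-1.9590]
Step 33: x=[6.2939] v=[-1.8033]
Step 34: x=[6.2120] v=[-1.6376]
Step 35: x=[6.1389] v=[-1.4629]
Step 36: x=[6.0749] v=[-1.2802]
Step 37: x=[6.0204] v=[-1.0904]
Step 38: x=[5.9757] v=[-0.8946]
Step 39: x=[5.9410] v=[-0.6939]
Step 40: x=[5.9165] v=[-0.4894]
Step 41: x=[5.9024] v=[-0.2822]
Step 42: x=[5.8987] v=[-0.0735]
Step 43: x=[5.9055] v=[0.1356]
First v>=0 after going negative at step 43, time=2.1500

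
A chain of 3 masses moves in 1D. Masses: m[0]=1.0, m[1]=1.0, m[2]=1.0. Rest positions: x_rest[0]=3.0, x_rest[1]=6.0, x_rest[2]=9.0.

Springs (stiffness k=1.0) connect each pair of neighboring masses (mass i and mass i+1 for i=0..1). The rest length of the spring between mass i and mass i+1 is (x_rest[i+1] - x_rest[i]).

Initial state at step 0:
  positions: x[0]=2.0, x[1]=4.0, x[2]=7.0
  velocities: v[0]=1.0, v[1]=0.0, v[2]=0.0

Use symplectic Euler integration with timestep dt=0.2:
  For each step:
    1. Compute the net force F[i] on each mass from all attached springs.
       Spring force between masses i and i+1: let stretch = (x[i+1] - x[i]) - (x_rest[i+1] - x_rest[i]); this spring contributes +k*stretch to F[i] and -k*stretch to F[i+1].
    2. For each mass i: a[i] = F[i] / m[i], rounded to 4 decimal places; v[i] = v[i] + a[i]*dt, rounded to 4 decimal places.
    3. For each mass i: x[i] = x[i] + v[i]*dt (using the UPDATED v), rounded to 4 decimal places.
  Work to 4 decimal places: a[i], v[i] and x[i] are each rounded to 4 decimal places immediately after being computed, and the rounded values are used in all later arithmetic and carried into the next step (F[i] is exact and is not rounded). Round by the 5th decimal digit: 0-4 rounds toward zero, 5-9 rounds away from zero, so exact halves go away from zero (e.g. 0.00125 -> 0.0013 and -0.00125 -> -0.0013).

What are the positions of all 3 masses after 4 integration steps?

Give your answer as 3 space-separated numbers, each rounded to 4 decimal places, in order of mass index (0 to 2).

Answer: 2.3696 4.4063 7.0241

Derivation:
Step 0: x=[2.0000 4.0000 7.0000] v=[1.0000 0.0000 0.0000]
Step 1: x=[2.1600 4.0400 7.0000] v=[0.8000 0.2000 0.0000]
Step 2: x=[2.2752 4.1232 7.0016] v=[0.5760 0.4160 0.0080]
Step 3: x=[2.3443 4.2476 7.0081] v=[0.3456 0.6221 0.0323]
Step 4: x=[2.3696 4.4063 7.0241] v=[0.1263 0.7935 0.0802]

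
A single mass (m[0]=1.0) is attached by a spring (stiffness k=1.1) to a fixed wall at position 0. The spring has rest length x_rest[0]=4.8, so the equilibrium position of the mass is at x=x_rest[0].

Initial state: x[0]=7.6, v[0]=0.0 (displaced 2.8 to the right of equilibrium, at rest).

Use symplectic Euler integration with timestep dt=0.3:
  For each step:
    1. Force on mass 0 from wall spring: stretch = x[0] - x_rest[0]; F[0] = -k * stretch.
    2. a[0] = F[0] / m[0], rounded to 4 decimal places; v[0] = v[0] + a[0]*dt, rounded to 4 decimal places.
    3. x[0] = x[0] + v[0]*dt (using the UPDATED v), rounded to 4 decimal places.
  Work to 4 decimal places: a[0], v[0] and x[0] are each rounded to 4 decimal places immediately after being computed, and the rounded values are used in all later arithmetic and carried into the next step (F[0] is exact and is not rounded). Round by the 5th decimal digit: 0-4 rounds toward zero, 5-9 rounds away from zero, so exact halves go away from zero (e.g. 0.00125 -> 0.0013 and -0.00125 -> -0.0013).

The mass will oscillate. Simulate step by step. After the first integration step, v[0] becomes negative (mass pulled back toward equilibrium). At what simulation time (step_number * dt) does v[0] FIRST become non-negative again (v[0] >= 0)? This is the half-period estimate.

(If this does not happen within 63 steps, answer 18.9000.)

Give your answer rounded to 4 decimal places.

Step 0: x=[7.6000] v=[0.0000]
Step 1: x=[7.3228] v=[-0.9240]
Step 2: x=[6.7959] v=[-1.7565]
Step 3: x=[6.0713] v=[-2.4152]
Step 4: x=[5.2209] v=[-2.8347]
Step 5: x=[4.3288] v=[-2.9736]
Step 6: x=[3.4834] v=[-2.8181]
Step 7: x=[2.7683] v=[-2.3836]
Step 8: x=[2.2544] v=[-1.7131]
Step 9: x=[1.9925] v=[-0.8730]
Step 10: x=[2.0086] v=[0.0535]
First v>=0 after going negative at step 10, time=3.0000

Answer: 3.0000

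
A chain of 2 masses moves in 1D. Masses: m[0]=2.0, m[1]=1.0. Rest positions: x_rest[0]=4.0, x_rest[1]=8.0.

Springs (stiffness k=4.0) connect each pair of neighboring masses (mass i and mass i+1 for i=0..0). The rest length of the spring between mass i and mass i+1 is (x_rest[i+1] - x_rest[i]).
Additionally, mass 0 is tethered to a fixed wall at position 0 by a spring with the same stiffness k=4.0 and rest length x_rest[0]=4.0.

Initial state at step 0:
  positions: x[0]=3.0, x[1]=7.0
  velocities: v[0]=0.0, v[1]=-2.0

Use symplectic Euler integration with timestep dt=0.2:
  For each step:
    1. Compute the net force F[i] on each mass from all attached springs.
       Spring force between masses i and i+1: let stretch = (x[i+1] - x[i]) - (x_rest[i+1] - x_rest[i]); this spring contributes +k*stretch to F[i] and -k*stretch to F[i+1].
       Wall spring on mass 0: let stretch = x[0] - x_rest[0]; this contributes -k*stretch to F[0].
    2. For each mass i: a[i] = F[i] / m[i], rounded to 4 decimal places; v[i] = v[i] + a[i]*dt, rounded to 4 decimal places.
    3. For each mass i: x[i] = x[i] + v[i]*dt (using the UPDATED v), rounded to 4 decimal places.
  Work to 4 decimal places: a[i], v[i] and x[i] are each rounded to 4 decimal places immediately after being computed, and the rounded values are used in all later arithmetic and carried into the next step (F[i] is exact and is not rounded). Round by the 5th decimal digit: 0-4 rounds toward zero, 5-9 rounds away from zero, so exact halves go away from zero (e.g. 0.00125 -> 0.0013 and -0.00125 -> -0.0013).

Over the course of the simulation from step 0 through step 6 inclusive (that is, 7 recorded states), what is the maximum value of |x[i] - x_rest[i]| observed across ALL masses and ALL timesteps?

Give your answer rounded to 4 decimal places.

Answer: 1.8995

Derivation:
Step 0: x=[3.0000 7.0000] v=[0.0000 -2.0000]
Step 1: x=[3.0800 6.6000] v=[0.4000 -2.0000]
Step 2: x=[3.1952 6.2768] v=[0.5760 -1.6160]
Step 3: x=[3.3013 6.1005] v=[0.5306 -0.8813]
Step 4: x=[3.3673 6.1164] v=[0.3298 0.0793]
Step 5: x=[3.3838 6.3324] v=[0.0825 1.0800]
Step 6: x=[3.3655 6.7166] v=[-0.0916 1.9211]
Max displacement = 1.8995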